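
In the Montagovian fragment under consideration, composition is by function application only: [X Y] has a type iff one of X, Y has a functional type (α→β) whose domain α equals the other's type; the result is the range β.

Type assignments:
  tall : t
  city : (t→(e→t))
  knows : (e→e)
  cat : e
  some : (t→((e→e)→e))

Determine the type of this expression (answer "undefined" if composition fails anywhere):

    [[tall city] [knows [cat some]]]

undefined

[tall city] — city of type (t→(e→t)) combines with tall of type t: type (e→t).
[cat some]: e and (t→((e→e)→e)) cannot combine by function application — type clash.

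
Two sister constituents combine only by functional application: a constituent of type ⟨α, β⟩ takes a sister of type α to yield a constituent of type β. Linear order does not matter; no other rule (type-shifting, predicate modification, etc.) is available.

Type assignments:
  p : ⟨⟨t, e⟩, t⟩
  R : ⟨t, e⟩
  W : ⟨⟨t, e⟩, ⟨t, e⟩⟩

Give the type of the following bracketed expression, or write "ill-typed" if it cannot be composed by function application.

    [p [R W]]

[R W]: ⟨⟨t, e⟩, ⟨t, e⟩⟩ applied to ⟨t, e⟩ yields ⟨t, e⟩.
[p [R W]]: ⟨⟨t, e⟩, t⟩ applied to ⟨t, e⟩ yields t.

t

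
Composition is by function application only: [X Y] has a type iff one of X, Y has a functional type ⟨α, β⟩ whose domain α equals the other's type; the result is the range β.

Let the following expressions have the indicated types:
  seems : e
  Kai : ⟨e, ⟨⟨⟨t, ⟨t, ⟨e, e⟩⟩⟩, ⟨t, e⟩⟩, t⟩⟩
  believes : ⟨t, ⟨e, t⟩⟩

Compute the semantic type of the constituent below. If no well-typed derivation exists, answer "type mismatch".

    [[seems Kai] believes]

[seems Kai]: functor Kai : ⟨e, ⟨⟨⟨t, ⟨t, ⟨e, e⟩⟩⟩, ⟨t, e⟩⟩, t⟩⟩, argument seems : e; result ⟨⟨⟨t, ⟨t, ⟨e, e⟩⟩⟩, ⟨t, e⟩⟩, t⟩.
At [[seems Kai] believes]: neither ⟨⟨⟨t, ⟨t, ⟨e, e⟩⟩⟩, ⟨t, e⟩⟩, t⟩ nor ⟨t, ⟨e, t⟩⟩ can take the other as argument; the node is ill-typed.

type mismatch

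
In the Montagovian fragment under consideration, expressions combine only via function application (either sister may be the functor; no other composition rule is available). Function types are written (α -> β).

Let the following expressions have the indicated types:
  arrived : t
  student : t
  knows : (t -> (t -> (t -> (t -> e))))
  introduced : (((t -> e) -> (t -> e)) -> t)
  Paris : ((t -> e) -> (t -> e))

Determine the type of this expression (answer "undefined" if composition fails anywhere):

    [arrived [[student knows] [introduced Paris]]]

[student knows]: functor knows : (t -> (t -> (t -> (t -> e)))), argument student : t; result (t -> (t -> (t -> e))).
[introduced Paris]: functor introduced : (((t -> e) -> (t -> e)) -> t), argument Paris : ((t -> e) -> (t -> e)); result t.
[[student knows] [introduced Paris]]: functor [student knows] : (t -> (t -> (t -> e))), argument [introduced Paris] : t; result (t -> (t -> e)).
[arrived [[student knows] [introduced Paris]]]: functor [[student knows] [introduced Paris]] : (t -> (t -> e)), argument arrived : t; result (t -> e).

(t -> e)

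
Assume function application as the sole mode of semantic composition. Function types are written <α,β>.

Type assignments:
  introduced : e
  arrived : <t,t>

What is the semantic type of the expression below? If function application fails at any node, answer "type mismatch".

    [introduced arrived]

type mismatch

At [introduced arrived]: neither e nor <t,t> can take the other as argument; the node is ill-typed.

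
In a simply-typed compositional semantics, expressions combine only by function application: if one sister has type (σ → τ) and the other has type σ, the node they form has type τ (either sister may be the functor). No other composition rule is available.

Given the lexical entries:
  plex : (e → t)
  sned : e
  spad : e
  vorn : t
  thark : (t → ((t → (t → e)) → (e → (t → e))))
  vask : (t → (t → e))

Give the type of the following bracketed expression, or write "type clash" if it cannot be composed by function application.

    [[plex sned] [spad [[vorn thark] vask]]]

At [plex sned], plex : (e → t) takes sned : e, giving t.
At [vorn thark], thark : (t → ((t → (t → e)) → (e → (t → e)))) takes vorn : t, giving ((t → (t → e)) → (e → (t → e))).
At [[vorn thark] vask], [vorn thark] : ((t → (t → e)) → (e → (t → e))) takes vask : (t → (t → e)), giving (e → (t → e)).
At [spad [[vorn thark] vask]], [[vorn thark] vask] : (e → (t → e)) takes spad : e, giving (t → e).
At [[plex sned] [spad [[vorn thark] vask]]], [spad [[vorn thark] vask]] : (t → e) takes [plex sned] : t, giving e.

e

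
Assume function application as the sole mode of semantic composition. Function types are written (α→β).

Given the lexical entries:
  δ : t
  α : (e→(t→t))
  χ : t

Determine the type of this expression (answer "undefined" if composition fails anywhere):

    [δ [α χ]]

[α χ]: (e→(t→t)) with t — neither is a function whose domain matches the other; composition fails here.

undefined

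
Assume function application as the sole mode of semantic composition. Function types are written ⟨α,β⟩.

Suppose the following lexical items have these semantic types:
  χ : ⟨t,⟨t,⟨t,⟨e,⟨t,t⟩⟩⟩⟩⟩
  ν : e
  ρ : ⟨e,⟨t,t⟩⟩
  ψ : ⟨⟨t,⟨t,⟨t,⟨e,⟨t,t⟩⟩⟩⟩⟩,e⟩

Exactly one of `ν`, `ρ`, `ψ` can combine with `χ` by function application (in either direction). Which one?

ψ

ν : e — does not combine with χ.
ρ : ⟨e,⟨t,t⟩⟩ — does not combine with χ.
ψ — combines: ψ : ⟨⟨t,⟨t,⟨t,⟨e,⟨t,t⟩⟩⟩⟩⟩,e⟩ takes χ : ⟨t,⟨t,⟨t,⟨e,⟨t,t⟩⟩⟩⟩⟩ as argument, giving e.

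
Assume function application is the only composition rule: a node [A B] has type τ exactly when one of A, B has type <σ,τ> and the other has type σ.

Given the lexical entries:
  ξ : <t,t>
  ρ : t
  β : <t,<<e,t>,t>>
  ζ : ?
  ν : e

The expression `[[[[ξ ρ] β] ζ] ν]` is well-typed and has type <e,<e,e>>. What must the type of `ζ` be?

For [[[[ξ ρ] β] ζ] ν] to have type <e,<e,e>> with ν of type e, [[[ξ ρ] β] ζ] must be the function: [[[ξ ρ] β] ζ] : <e,<e,<e,e>>>.
For [[[ξ ρ] β] ζ] to have type <e,<e,<e,e>>> with [[ξ ρ] β] of type <<e,t>,t>, ζ must be the function: ζ : <<<e,t>,t>,<e,<e,<e,e>>>>.

<<<e,t>,t>,<e,<e,<e,e>>>>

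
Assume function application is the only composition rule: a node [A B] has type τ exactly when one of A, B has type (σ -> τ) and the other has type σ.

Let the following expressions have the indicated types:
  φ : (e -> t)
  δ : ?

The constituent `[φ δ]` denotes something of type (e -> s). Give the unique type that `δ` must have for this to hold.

((e -> t) -> (e -> s))

For [φ δ] to have type (e -> s) with φ of type (e -> t), δ must be the function: δ : ((e -> t) -> (e -> s)).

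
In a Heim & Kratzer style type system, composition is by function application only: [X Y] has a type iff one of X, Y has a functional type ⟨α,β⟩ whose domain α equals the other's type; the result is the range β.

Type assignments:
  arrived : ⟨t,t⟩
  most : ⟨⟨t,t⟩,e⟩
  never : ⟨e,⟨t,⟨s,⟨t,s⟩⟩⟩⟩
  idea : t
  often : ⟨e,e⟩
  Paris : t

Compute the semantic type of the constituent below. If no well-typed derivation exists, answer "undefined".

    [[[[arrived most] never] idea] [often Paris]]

[arrived most] — most of type ⟨⟨t,t⟩,e⟩ combines with arrived of type ⟨t,t⟩: type e.
[[arrived most] never] — never of type ⟨e,⟨t,⟨s,⟨t,s⟩⟩⟩⟩ combines with [arrived most] of type e: type ⟨t,⟨s,⟨t,s⟩⟩⟩.
[[[arrived most] never] idea] — [[arrived most] never] of type ⟨t,⟨s,⟨t,s⟩⟩⟩ combines with idea of type t: type ⟨s,⟨t,s⟩⟩.
[often Paris]: ⟨e,e⟩ and t cannot combine by function application — type clash.

undefined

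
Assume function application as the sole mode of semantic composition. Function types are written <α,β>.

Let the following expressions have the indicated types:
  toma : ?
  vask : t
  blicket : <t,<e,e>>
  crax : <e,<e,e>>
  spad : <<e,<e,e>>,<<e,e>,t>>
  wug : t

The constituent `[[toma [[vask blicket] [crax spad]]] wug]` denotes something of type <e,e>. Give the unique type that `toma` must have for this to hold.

[[toma [[vask blicket] [crax spad]]] wug] is required to be <e,e>. wug : t cannot yield <e,e> as functor, so [toma [[vask blicket] [crax spad]]] : <t,<e,e>>.
[toma [[vask blicket] [crax spad]]] is required to be <t,<e,e>>. [[vask blicket] [crax spad]] : t cannot yield <t,<e,e>> as functor, so toma : <t,<t,<e,e>>>.

<t,<t,<e,e>>>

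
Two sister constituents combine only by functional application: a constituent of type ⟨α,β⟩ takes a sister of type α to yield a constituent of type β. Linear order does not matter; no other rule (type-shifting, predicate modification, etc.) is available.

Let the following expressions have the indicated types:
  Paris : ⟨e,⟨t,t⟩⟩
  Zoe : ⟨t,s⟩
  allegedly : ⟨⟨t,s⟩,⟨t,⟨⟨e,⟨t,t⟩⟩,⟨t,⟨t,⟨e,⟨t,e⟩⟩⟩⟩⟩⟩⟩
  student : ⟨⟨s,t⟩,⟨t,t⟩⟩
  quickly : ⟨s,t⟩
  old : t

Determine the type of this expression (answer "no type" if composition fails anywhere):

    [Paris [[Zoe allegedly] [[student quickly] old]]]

[Zoe allegedly] — allegedly of type ⟨⟨t,s⟩,⟨t,⟨⟨e,⟨t,t⟩⟩,⟨t,⟨t,⟨e,⟨t,e⟩⟩⟩⟩⟩⟩⟩ combines with Zoe of type ⟨t,s⟩: type ⟨t,⟨⟨e,⟨t,t⟩⟩,⟨t,⟨t,⟨e,⟨t,e⟩⟩⟩⟩⟩⟩.
[student quickly] — student of type ⟨⟨s,t⟩,⟨t,t⟩⟩ combines with quickly of type ⟨s,t⟩: type ⟨t,t⟩.
[[student quickly] old] — [student quickly] of type ⟨t,t⟩ combines with old of type t: type t.
[[Zoe allegedly] [[student quickly] old]] — [Zoe allegedly] of type ⟨t,⟨⟨e,⟨t,t⟩⟩,⟨t,⟨t,⟨e,⟨t,e⟩⟩⟩⟩⟩⟩ combines with [[student quickly] old] of type t: type ⟨⟨e,⟨t,t⟩⟩,⟨t,⟨t,⟨e,⟨t,e⟩⟩⟩⟩⟩.
[Paris [[Zoe allegedly] [[student quickly] old]]] — [[Zoe allegedly] [[student quickly] old]] of type ⟨⟨e,⟨t,t⟩⟩,⟨t,⟨t,⟨e,⟨t,e⟩⟩⟩⟩⟩ combines with Paris of type ⟨e,⟨t,t⟩⟩: type ⟨t,⟨t,⟨e,⟨t,e⟩⟩⟩⟩.

⟨t,⟨t,⟨e,⟨t,e⟩⟩⟩⟩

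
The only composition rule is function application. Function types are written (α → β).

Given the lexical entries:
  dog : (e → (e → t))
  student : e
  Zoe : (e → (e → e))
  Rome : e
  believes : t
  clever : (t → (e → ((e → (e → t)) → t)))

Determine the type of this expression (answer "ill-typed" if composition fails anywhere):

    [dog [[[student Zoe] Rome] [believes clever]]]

[student Zoe]: functor Zoe : (e → (e → e)), argument student : e; result (e → e).
[[student Zoe] Rome]: functor [student Zoe] : (e → e), argument Rome : e; result e.
[believes clever]: functor clever : (t → (e → ((e → (e → t)) → t))), argument believes : t; result (e → ((e → (e → t)) → t)).
[[[student Zoe] Rome] [believes clever]]: functor [believes clever] : (e → ((e → (e → t)) → t)), argument [[student Zoe] Rome] : e; result ((e → (e → t)) → t).
[dog [[[student Zoe] Rome] [believes clever]]]: functor [[[student Zoe] Rome] [believes clever]] : ((e → (e → t)) → t), argument dog : (e → (e → t)); result t.

t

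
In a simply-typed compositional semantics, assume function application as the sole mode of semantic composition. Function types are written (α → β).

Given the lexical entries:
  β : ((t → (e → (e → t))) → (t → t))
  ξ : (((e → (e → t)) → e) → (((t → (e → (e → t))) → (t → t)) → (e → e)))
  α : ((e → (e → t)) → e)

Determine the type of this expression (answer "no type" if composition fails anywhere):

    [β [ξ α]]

[ξ α]: functor ξ : (((e → (e → t)) → e) → (((t → (e → (e → t))) → (t → t)) → (e → e))), argument α : ((e → (e → t)) → e); result (((t → (e → (e → t))) → (t → t)) → (e → e)).
[β [ξ α]]: functor [ξ α] : (((t → (e → (e → t))) → (t → t)) → (e → e)), argument β : ((t → (e → (e → t))) → (t → t)); result (e → e).

(e → e)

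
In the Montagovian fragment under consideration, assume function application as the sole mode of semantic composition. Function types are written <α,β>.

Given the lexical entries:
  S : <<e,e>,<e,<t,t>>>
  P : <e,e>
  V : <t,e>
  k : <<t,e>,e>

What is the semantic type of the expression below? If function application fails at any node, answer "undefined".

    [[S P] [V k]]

[S P]: S is <<e,e>,<e,<t,t>>>, P is <e,e>; result <e,<t,t>>.
[V k]: k is <<t,e>,e>, V is <t,e>; result e.
[[S P] [V k]]: [S P] is <e,<t,t>>, [V k] is e; result <t,t>.

<t,t>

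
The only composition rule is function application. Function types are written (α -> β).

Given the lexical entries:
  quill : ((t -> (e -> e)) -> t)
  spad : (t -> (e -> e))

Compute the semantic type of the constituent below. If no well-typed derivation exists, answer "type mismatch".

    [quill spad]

t

[quill spad]: quill is ((t -> (e -> e)) -> t), spad is (t -> (e -> e)); result t.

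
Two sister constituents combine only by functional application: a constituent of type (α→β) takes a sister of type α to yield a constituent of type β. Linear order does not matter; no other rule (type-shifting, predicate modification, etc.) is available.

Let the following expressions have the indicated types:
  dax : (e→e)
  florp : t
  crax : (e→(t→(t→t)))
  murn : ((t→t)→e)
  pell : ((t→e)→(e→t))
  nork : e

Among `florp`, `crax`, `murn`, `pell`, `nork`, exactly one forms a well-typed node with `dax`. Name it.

florp : t — no; dax wants e, and florp wants nothing (atomic).
crax : (e→(t→(t→t))) — no; dax wants e, and crax wants e.
murn : ((t→t)→e) — no; dax wants e, and murn wants (t→t).
pell : ((t→e)→(e→t)) — no; dax wants e, and pell wants (t→e).
nork — combines: dax : (e→e) takes nork : e as argument, giving e.

nork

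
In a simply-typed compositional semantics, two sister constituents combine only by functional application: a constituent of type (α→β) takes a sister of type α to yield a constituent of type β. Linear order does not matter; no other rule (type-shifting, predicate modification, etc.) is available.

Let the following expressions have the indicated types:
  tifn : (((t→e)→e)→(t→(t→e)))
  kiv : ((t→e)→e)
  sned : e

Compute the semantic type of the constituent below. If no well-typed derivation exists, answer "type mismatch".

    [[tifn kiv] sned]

At [tifn kiv], tifn : (((t→e)→e)→(t→(t→e))) takes kiv : ((t→e)→e), giving (t→(t→e)).
At [[tifn kiv] sned]: neither (t→(t→e)) nor e can take the other as argument; the node is ill-typed.

type mismatch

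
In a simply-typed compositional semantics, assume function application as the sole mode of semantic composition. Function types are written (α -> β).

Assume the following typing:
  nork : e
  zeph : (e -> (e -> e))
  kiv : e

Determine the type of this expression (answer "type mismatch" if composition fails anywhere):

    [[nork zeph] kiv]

[nork zeph]: (e -> (e -> e)) applied to e yields (e -> e).
[[nork zeph] kiv]: (e -> e) applied to e yields e.

e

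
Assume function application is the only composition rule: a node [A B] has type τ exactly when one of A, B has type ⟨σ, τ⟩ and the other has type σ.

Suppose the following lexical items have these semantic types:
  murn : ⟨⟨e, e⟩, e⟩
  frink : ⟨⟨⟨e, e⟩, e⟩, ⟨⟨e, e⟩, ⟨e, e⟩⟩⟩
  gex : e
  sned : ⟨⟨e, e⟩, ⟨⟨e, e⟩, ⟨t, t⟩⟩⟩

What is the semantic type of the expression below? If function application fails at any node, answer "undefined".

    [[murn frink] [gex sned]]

[murn frink]: ⟨⟨⟨e, e⟩, e⟩, ⟨⟨e, e⟩, ⟨e, e⟩⟩⟩ applied to ⟨⟨e, e⟩, e⟩ yields ⟨⟨e, e⟩, ⟨e, e⟩⟩.
[gex sned]: e with ⟨⟨e, e⟩, ⟨⟨e, e⟩, ⟨t, t⟩⟩⟩ — neither is a function whose domain matches the other; composition fails here.

undefined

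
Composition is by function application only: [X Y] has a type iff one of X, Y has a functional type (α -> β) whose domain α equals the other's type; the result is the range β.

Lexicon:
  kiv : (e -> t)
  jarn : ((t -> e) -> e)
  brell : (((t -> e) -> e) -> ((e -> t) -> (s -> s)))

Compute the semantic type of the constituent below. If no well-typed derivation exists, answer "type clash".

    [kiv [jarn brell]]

[jarn brell]: (((t -> e) -> e) -> ((e -> t) -> (s -> s))) applied to ((t -> e) -> e) yields ((e -> t) -> (s -> s)).
[kiv [jarn brell]]: ((e -> t) -> (s -> s)) applied to (e -> t) yields (s -> s).

(s -> s)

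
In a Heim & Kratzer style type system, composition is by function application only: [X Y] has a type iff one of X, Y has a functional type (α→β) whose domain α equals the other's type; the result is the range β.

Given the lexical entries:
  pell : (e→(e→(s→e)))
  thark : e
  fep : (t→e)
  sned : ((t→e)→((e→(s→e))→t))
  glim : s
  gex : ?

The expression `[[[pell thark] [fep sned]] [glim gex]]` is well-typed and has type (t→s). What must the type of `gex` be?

At [[[pell thark] [fep sned]] [glim gex]] (required: (t→s)): [[pell thark] [fep sned]] is t, which is not a function with range (t→s); hence [glim gex] is the functor — type (t→(t→s)).
At [glim gex] (required: (t→(t→s))): glim is s, which is not a function with range (t→(t→s)); hence gex is the functor — type (s→(t→(t→s))).

(s→(t→(t→s)))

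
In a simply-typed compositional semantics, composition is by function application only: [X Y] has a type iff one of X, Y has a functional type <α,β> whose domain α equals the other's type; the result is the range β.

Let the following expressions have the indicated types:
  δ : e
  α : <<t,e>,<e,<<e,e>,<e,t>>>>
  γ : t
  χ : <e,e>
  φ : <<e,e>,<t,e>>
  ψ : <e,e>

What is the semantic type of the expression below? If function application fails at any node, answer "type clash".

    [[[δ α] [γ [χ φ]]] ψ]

At [δ α]: neither e nor <<t,e>,<e,<<e,e>,<e,t>>>> can take the other as argument; the node is ill-typed.

type clash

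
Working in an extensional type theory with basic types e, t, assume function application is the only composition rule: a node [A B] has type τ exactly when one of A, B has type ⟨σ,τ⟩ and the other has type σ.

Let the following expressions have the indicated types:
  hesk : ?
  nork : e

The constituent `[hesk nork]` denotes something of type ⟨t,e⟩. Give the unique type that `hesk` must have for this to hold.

⟨e,⟨t,e⟩⟩

[hesk nork] is required to be ⟨t,e⟩. nork : e cannot yield ⟨t,e⟩ as functor, so hesk : ⟨e,⟨t,e⟩⟩.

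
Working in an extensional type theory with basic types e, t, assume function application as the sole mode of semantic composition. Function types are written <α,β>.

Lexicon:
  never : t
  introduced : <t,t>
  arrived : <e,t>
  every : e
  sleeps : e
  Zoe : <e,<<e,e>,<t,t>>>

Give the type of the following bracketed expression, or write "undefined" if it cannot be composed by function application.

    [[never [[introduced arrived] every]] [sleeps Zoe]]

[introduced arrived]: <t,t> and <e,t> cannot combine by function application — type clash.

undefined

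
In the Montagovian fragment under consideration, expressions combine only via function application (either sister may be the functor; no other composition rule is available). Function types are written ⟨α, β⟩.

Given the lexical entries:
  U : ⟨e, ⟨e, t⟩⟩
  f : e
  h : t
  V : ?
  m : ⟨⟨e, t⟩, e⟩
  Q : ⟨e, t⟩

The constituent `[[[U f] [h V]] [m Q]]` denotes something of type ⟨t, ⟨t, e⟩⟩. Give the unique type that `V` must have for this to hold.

⟨t, ⟨⟨e, t⟩, ⟨e, ⟨t, ⟨t, e⟩⟩⟩⟩⟩

At [[[U f] [h V]] [m Q]] (required: ⟨t, ⟨t, e⟩⟩): [m Q] is e, which is not a function with range ⟨t, ⟨t, e⟩⟩; hence [[U f] [h V]] is the functor — type ⟨e, ⟨t, ⟨t, e⟩⟩⟩.
At [[U f] [h V]] (required: ⟨e, ⟨t, ⟨t, e⟩⟩⟩): [U f] is ⟨e, t⟩, which is not a function with range ⟨e, ⟨t, ⟨t, e⟩⟩⟩; hence [h V] is the functor — type ⟨⟨e, t⟩, ⟨e, ⟨t, ⟨t, e⟩⟩⟩⟩.
At [h V] (required: ⟨⟨e, t⟩, ⟨e, ⟨t, ⟨t, e⟩⟩⟩⟩): h is t, which is not a function with range ⟨⟨e, t⟩, ⟨e, ⟨t, ⟨t, e⟩⟩⟩⟩; hence V is the functor — type ⟨t, ⟨⟨e, t⟩, ⟨e, ⟨t, ⟨t, e⟩⟩⟩⟩⟩.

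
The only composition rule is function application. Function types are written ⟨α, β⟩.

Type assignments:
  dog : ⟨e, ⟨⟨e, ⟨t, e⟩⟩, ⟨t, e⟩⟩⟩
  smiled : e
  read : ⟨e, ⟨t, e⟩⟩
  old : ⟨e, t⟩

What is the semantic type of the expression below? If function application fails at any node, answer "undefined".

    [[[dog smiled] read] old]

At [dog smiled], dog : ⟨e, ⟨⟨e, ⟨t, e⟩⟩, ⟨t, e⟩⟩⟩ takes smiled : e, giving ⟨⟨e, ⟨t, e⟩⟩, ⟨t, e⟩⟩.
At [[dog smiled] read], [dog smiled] : ⟨⟨e, ⟨t, e⟩⟩, ⟨t, e⟩⟩ takes read : ⟨e, ⟨t, e⟩⟩, giving ⟨t, e⟩.
[[[dog smiled] read] old]: ⟨t, e⟩ with ⟨e, t⟩ — neither is a function whose domain matches the other; composition fails here.

undefined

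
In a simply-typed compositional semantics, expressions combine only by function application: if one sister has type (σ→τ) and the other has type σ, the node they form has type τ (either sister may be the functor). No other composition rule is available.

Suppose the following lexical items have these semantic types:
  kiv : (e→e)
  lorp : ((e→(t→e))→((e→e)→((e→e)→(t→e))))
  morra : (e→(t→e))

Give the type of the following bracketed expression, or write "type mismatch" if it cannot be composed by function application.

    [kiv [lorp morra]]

[lorp morra]: functor lorp : ((e→(t→e))→((e→e)→((e→e)→(t→e)))), argument morra : (e→(t→e)); result ((e→e)→((e→e)→(t→e))).
[kiv [lorp morra]]: functor [lorp morra] : ((e→e)→((e→e)→(t→e))), argument kiv : (e→e); result ((e→e)→(t→e)).

((e→e)→(t→e))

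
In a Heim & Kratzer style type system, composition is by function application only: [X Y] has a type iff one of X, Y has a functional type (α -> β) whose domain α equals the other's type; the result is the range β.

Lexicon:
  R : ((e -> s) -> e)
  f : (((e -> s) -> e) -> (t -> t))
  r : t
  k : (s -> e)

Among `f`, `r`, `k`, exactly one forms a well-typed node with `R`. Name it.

f

f — combines: f : (((e -> s) -> e) -> (t -> t)) takes R : ((e -> s) -> e) as argument, giving (t -> t).
r : t — neither side's domain matches the other.
k : (s -> e) — neither side's domain matches the other.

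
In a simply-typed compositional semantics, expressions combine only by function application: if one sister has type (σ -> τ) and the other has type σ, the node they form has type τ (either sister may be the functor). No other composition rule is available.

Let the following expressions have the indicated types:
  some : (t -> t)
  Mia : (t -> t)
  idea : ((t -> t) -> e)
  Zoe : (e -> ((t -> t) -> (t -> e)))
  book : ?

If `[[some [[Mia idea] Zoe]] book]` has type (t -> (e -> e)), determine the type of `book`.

((t -> e) -> (t -> (e -> e)))

At [[some [[Mia idea] Zoe]] book] (required: (t -> (e -> e))): [some [[Mia idea] Zoe]] is (t -> e), which is not a function with range (t -> (e -> e)); hence book is the functor — type ((t -> e) -> (t -> (e -> e))).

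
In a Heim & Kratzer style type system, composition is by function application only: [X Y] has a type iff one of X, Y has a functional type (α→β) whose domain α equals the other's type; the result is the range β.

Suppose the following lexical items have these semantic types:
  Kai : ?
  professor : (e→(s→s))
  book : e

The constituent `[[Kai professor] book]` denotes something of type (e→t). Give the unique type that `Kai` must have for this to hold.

For [[Kai professor] book] to have type (e→t) with book of type e, [Kai professor] must be the function: [Kai professor] : (e→(e→t)).
For [Kai professor] to have type (e→(e→t)) with professor of type (e→(s→s)), Kai must be the function: Kai : ((e→(s→s))→(e→(e→t))).

((e→(s→s))→(e→(e→t)))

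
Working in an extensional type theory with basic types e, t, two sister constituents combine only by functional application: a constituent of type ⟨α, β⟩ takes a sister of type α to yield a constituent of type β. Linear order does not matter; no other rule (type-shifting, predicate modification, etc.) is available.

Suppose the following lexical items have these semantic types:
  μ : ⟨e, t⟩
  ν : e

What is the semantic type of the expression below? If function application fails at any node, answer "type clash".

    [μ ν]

[μ ν] — μ of type ⟨e, t⟩ combines with ν of type e: type t.

t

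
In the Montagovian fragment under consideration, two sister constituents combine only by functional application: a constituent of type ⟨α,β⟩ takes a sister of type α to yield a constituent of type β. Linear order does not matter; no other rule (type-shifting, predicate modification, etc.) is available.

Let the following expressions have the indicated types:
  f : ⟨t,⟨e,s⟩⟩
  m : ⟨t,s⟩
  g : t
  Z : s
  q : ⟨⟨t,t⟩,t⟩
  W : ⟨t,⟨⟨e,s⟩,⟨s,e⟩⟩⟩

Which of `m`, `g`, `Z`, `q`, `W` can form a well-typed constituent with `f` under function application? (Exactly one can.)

m : ⟨t,s⟩ — no; f wants t, and m wants t.
g — combines: f : ⟨t,⟨e,s⟩⟩ takes g : t as argument, giving ⟨e,s⟩.
Z : s — no; f wants t, and Z wants nothing (atomic).
q : ⟨⟨t,t⟩,t⟩ — no; f wants t, and q wants ⟨t,t⟩.
W : ⟨t,⟨⟨e,s⟩,⟨s,e⟩⟩⟩ — no; f wants t, and W wants t.

g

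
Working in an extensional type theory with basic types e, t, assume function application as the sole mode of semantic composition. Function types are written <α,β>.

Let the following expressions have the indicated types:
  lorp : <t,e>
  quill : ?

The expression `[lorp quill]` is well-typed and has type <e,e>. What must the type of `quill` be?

<<t,e>,<e,e>>

[lorp quill] is required to be <e,e>. lorp : <t,e> cannot yield <e,e> as functor, so quill : <<t,e>,<e,e>>.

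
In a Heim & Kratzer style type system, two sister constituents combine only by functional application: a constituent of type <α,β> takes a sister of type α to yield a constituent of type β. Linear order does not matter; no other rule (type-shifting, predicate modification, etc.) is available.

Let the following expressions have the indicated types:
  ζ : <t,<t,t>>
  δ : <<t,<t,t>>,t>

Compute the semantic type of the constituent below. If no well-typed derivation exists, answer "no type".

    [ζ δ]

t

[ζ δ]: δ is <<t,<t,t>>,t>, ζ is <t,<t,t>>; result t.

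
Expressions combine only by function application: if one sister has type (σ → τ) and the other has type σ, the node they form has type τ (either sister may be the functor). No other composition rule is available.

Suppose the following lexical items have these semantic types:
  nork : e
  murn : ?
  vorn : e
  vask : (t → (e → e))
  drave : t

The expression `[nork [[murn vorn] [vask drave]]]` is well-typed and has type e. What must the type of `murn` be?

[nork [[murn vorn] [vask drave]]] must have type e. The sister nork has type e; that is not a function onto e, so [[murn vorn] [vask drave]] must be the functor, of type (e → e).
[[murn vorn] [vask drave]] must have type (e → e). The sister [vask drave] has type (e → e); that is not a function onto (e → e), so [murn vorn] must be the functor, of type ((e → e) → (e → e)).
[murn vorn] must have type ((e → e) → (e → e)). The sister vorn has type e; that is not a function onto ((e → e) → (e → e)), so murn must be the functor, of type (e → ((e → e) → (e → e))).

(e → ((e → e) → (e → e)))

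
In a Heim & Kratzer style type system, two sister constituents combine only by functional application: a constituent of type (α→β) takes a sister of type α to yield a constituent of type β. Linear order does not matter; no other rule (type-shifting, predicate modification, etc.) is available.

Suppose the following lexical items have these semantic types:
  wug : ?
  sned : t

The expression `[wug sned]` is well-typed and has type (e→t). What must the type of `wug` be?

(t→(e→t))

[wug sned] is required to be (e→t). sned : t cannot yield (e→t) as functor, so wug : (t→(e→t)).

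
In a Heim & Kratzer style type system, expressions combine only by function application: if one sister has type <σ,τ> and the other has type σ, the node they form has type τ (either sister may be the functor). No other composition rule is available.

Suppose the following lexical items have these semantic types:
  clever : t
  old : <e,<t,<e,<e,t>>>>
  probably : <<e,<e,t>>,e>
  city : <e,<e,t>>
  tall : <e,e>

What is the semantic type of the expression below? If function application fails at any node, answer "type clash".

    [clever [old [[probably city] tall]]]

<e,<e,t>>

[probably city] — probably of type <<e,<e,t>>,e> combines with city of type <e,<e,t>>: type e.
[[probably city] tall] — tall of type <e,e> combines with [probably city] of type e: type e.
[old [[probably city] tall]] — old of type <e,<t,<e,<e,t>>>> combines with [[probably city] tall] of type e: type <t,<e,<e,t>>>.
[clever [old [[probably city] tall]]] — [old [[probably city] tall]] of type <t,<e,<e,t>>> combines with clever of type t: type <e,<e,t>>.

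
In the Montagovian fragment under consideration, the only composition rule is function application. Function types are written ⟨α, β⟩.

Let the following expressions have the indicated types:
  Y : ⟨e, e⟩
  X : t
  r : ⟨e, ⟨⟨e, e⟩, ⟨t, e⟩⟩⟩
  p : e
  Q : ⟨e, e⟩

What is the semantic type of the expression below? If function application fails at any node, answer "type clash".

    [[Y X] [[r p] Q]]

type clash

At [Y X]: neither ⟨e, e⟩ nor t can take the other as argument; the node is ill-typed.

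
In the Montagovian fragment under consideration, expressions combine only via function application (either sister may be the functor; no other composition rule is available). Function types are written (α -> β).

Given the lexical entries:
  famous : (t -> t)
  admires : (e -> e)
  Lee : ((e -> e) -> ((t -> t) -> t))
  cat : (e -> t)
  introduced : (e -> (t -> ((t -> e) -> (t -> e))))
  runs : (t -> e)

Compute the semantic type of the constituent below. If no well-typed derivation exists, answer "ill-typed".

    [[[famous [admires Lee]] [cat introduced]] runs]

ill-typed

[admires Lee]: ((e -> e) -> ((t -> t) -> t)) applied to (e -> e) yields ((t -> t) -> t).
[famous [admires Lee]]: ((t -> t) -> t) applied to (t -> t) yields t.
At [cat introduced]: neither (e -> t) nor (e -> (t -> ((t -> e) -> (t -> e)))) can take the other as argument; the node is ill-typed.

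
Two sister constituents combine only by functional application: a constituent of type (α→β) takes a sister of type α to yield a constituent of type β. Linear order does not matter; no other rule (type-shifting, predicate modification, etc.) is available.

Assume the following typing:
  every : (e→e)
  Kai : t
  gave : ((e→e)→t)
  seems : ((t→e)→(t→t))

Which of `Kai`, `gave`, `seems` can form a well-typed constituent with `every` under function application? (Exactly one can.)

gave

Kai : t — neither side's domain matches the other.
gave — combines: gave : ((e→e)→t) takes every : (e→e) as argument, giving t.
seems : ((t→e)→(t→t)) — neither side's domain matches the other.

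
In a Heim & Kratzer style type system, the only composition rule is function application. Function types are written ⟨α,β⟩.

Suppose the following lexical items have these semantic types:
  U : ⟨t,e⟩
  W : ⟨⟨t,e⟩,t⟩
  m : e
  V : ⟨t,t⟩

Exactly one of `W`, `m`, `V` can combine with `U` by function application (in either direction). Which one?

W — combines: W : ⟨⟨t,e⟩,t⟩ takes U : ⟨t,e⟩ as argument, giving t.
m : e — neither side's domain matches the other.
V : ⟨t,t⟩ — neither side's domain matches the other.

W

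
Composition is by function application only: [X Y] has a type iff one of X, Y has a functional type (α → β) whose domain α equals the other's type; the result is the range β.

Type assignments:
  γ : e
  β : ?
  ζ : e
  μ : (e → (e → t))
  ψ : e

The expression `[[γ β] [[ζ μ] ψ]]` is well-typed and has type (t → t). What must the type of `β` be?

(e → (t → (t → t)))

For [[γ β] [[ζ μ] ψ]] to have type (t → t) with [[ζ μ] ψ] of type t, [γ β] must be the function: [γ β] : (t → (t → t)).
For [γ β] to have type (t → (t → t)) with γ of type e, β must be the function: β : (e → (t → (t → t))).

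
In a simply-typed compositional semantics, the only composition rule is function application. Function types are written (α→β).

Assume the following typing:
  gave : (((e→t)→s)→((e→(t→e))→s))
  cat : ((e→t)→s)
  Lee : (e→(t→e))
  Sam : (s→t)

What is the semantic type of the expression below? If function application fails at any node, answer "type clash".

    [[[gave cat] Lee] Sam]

[gave cat]: (((e→t)→s)→((e→(t→e))→s)) applied to ((e→t)→s) yields ((e→(t→e))→s).
[[gave cat] Lee]: ((e→(t→e))→s) applied to (e→(t→e)) yields s.
[[[gave cat] Lee] Sam]: (s→t) applied to s yields t.

t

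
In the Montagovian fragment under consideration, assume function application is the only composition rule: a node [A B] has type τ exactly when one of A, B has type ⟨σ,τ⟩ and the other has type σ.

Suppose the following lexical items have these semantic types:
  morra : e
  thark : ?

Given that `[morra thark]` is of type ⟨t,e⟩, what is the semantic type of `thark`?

[morra thark] is required to be ⟨t,e⟩. morra : e cannot yield ⟨t,e⟩ as functor, so thark : ⟨e,⟨t,e⟩⟩.

⟨e,⟨t,e⟩⟩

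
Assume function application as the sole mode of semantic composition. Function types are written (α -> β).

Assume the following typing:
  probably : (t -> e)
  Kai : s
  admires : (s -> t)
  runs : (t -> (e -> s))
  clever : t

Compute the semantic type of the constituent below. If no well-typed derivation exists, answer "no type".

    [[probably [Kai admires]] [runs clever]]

[Kai admires] — admires of type (s -> t) combines with Kai of type s: type t.
[probably [Kai admires]] — probably of type (t -> e) combines with [Kai admires] of type t: type e.
[runs clever] — runs of type (t -> (e -> s)) combines with clever of type t: type (e -> s).
[[probably [Kai admires]] [runs clever]] — [runs clever] of type (e -> s) combines with [probably [Kai admires]] of type e: type s.

s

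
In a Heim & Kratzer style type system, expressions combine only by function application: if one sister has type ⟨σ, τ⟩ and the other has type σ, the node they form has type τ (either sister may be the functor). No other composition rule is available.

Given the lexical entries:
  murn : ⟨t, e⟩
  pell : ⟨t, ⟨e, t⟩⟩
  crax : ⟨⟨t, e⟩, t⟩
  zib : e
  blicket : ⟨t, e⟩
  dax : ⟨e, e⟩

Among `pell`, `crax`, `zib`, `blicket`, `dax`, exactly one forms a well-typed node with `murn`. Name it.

crax

pell : ⟨t, ⟨e, t⟩⟩ — neither side's domain matches the other.
crax — combines: crax : ⟨⟨t, e⟩, t⟩ takes murn : ⟨t, e⟩ as argument, giving t.
zib : e — neither side's domain matches the other.
blicket : ⟨t, e⟩ — neither side's domain matches the other.
dax : ⟨e, e⟩ — neither side's domain matches the other.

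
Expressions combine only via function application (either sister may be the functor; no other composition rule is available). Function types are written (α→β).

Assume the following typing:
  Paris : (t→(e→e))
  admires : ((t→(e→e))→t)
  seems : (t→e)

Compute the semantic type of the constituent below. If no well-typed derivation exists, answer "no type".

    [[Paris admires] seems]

[Paris admires]: ((t→(e→e))→t) applied to (t→(e→e)) yields t.
[[Paris admires] seems]: (t→e) applied to t yields e.

e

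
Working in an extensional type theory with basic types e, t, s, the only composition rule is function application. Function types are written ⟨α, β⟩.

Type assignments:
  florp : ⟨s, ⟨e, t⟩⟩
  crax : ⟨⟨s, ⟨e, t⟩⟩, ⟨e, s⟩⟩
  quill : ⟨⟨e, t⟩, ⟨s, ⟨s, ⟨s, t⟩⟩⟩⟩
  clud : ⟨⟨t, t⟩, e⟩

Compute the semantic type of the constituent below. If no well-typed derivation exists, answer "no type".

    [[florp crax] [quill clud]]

no type

[florp crax]: functor crax : ⟨⟨s, ⟨e, t⟩⟩, ⟨e, s⟩⟩, argument florp : ⟨s, ⟨e, t⟩⟩; result ⟨e, s⟩.
[quill clud]: ⟨⟨e, t⟩, ⟨s, ⟨s, ⟨s, t⟩⟩⟩⟩ with ⟨⟨t, t⟩, e⟩ — neither is a function whose domain matches the other; composition fails here.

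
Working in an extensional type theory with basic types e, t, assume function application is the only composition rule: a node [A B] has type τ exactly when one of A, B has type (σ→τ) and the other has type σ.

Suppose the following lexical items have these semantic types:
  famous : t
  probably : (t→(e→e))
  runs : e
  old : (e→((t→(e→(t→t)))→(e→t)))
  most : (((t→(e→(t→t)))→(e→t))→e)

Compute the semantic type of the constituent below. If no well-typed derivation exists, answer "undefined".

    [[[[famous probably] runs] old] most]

[famous probably]: functor probably : (t→(e→e)), argument famous : t; result (e→e).
[[famous probably] runs]: functor [famous probably] : (e→e), argument runs : e; result e.
[[[famous probably] runs] old]: functor old : (e→((t→(e→(t→t)))→(e→t))), argument [[famous probably] runs] : e; result ((t→(e→(t→t)))→(e→t)).
[[[[famous probably] runs] old] most]: functor most : (((t→(e→(t→t)))→(e→t))→e), argument [[[famous probably] runs] old] : ((t→(e→(t→t)))→(e→t)); result e.

e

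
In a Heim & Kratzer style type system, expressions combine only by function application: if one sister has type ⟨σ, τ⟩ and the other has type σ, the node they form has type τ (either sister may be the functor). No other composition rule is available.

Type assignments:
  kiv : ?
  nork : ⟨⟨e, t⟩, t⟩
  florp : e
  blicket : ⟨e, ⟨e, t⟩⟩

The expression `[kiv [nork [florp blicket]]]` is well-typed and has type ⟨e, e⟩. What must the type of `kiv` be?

⟨t, ⟨e, e⟩⟩

For [kiv [nork [florp blicket]]] to have type ⟨e, e⟩ with [nork [florp blicket]] of type t, kiv must be the function: kiv : ⟨t, ⟨e, e⟩⟩.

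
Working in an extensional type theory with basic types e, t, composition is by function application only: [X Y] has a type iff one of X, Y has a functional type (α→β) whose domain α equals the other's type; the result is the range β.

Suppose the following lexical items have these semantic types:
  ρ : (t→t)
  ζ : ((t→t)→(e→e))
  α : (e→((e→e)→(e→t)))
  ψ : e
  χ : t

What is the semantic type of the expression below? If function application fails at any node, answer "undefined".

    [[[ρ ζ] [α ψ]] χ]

undefined

[ρ ζ]: ((t→t)→(e→e)) applied to (t→t) yields (e→e).
[α ψ]: (e→((e→e)→(e→t))) applied to e yields ((e→e)→(e→t)).
[[ρ ζ] [α ψ]]: ((e→e)→(e→t)) applied to (e→e) yields (e→t).
[[[ρ ζ] [α ψ]] χ]: (e→t) and t cannot combine by function application — type clash.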